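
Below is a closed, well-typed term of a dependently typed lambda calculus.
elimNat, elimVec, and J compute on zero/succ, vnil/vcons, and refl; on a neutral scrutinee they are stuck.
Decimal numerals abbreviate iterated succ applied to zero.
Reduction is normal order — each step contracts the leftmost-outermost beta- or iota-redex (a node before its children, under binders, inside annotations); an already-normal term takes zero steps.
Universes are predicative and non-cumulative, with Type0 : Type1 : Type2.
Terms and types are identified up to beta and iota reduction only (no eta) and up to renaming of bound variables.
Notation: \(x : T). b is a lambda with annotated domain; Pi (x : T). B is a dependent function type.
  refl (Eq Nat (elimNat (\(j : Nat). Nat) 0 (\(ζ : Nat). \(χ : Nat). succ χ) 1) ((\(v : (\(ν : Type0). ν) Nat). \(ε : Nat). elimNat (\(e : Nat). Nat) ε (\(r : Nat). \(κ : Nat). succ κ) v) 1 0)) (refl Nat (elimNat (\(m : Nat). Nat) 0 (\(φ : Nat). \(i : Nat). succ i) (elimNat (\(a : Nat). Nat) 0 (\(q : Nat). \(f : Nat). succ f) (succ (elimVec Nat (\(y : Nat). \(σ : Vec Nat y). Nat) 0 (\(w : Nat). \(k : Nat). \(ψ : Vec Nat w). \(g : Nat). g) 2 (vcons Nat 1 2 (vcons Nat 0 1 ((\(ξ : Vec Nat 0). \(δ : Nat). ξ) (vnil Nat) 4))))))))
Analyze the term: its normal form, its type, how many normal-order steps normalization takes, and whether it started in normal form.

resulting normal form:
  refl (Eq Nat 1 1) (refl Nat 1)
the term's type:
  Eq (Eq Nat 1 1) (refl Nat 1) (refl Nat 1)
steps to reach normal form (normal order): 31
started in normal form: no
first contracted redex: an elimNat iota-redex


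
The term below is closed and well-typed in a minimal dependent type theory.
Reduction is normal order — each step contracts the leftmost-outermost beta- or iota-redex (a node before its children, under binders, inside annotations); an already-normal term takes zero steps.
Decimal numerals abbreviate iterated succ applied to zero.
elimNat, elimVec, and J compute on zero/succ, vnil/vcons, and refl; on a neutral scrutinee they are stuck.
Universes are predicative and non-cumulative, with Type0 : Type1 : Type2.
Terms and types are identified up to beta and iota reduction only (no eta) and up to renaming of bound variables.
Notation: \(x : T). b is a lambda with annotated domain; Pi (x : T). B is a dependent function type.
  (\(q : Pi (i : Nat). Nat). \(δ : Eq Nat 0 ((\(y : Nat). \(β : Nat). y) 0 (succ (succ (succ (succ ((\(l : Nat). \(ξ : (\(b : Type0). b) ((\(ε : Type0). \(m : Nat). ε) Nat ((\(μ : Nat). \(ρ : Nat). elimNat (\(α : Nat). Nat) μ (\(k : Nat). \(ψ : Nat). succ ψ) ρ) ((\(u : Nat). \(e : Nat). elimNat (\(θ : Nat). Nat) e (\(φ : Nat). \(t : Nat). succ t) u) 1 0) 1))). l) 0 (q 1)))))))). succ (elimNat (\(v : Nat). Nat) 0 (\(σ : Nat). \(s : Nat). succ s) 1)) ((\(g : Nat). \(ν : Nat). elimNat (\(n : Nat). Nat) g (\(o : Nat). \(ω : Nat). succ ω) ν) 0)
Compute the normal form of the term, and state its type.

reduced normal form:
  \(q : Eq Nat 0 0). 2
inferred type:
  Pi (q : Eq Nat 0 0). Nat


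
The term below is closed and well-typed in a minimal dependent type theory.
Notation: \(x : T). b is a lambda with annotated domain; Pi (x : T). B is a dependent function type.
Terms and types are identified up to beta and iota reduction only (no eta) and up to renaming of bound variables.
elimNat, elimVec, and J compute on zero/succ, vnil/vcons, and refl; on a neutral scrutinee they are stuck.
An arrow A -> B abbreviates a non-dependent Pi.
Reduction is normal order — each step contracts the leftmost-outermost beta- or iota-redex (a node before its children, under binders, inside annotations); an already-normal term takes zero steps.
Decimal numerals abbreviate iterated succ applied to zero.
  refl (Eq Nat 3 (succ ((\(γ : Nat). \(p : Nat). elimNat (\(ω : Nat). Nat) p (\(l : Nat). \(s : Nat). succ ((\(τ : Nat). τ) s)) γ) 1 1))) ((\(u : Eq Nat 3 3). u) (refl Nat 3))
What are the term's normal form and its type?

normal form:
  refl (Eq Nat 3 3) (refl Nat 3)
type:
  Eq (Eq Nat 3 3) (refl Nat 3) (refl Nat 3)


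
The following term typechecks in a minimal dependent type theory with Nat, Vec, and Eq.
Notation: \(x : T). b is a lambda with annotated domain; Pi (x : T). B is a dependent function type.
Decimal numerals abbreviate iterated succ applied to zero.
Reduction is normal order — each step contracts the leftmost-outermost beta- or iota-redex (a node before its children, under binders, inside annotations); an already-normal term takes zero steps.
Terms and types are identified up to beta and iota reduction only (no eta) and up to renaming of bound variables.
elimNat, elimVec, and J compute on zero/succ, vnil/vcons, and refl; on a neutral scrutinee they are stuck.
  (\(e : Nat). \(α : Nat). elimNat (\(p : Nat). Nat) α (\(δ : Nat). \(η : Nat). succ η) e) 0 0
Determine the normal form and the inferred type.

resulting normal form:
  0
inferred type:
  Nat
observation: normalization takes exactly 3 steps under the normal-order strategy.


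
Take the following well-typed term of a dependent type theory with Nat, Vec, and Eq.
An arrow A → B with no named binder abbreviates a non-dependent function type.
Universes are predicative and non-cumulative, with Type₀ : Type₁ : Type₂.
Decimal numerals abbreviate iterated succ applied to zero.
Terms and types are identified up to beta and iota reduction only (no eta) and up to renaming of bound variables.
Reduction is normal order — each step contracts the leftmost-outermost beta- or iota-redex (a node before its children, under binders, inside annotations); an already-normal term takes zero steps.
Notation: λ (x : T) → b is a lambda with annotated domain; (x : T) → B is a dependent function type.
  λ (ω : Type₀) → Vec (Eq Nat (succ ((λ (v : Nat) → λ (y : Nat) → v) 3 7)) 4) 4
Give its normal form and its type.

normal form:
  λ (ω : Type₀) → Vec (Eq Nat 4 4) 4
type:
  Type₀ → Type₀
observation: the term reaches its normal form after 2 normal-order steps.


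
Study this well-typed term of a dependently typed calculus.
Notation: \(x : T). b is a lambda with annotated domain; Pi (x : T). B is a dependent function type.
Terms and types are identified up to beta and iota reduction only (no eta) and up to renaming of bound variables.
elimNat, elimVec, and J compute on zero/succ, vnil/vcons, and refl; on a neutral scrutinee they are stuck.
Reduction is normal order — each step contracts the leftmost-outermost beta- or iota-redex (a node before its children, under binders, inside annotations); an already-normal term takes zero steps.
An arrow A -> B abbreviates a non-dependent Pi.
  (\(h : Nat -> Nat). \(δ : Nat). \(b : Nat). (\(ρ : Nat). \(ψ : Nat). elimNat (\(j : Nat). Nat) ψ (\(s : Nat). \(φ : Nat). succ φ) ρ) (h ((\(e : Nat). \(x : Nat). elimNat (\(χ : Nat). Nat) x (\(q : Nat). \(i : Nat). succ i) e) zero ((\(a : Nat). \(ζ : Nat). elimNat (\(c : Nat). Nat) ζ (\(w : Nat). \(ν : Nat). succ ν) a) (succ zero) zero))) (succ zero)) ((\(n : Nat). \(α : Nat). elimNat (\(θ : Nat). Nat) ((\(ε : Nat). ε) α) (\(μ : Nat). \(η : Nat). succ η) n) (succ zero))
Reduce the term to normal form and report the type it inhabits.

normal form:
  \(h : Nat). \(δ : Nat). succ (succ (succ zero))
the term's type:
  Nat -> Nat -> Nat
observation: the first redex contracted is a beta-redex; the normal form is reached in 26 normal-order steps.


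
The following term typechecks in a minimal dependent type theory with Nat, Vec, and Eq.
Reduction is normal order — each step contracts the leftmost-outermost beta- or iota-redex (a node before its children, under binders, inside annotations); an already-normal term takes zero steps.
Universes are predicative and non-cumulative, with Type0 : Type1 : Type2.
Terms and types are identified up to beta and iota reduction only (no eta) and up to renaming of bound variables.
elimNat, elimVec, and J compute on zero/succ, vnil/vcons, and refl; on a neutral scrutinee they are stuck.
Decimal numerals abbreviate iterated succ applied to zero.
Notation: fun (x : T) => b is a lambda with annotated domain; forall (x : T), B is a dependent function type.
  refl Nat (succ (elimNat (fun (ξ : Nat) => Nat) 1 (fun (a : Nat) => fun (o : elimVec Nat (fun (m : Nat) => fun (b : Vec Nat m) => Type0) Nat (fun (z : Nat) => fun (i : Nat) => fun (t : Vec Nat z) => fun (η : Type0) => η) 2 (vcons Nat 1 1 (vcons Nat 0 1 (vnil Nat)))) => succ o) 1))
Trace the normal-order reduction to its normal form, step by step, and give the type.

normal-order reduction sequence:
  refl Nat (succ (elimNat (fun (ξ : Nat) => Nat) 1 (fun (a : Nat) => fun (o : elimVec Nat (fun (m : Nat) => fun (b : Vec Nat m) => Type0) Nat (fun (z : Nat) => fun (i : Nat) => fun (t : Vec Nat z) => fun (η : Type0) => η) 2 (vcons Nat 1 1 (vcons Nat 0 1 (vnil Nat)))) => succ o) 1))
  ~> refl Nat (succ ((fun (ξ : Nat) => fun (a : elimVec Nat (fun (o : Nat) => fun (m : Vec Nat o) => Type0) Nat (fun (b : Nat) => fun (z : Nat) => fun (i : Vec Nat b) => fun (t : Type0) => t) 2 (vcons Nat 1 1 (vcons Nat 0 1 (vnil Nat)))) => succ a) 0 (elimNat (fun (η : Nat) => Nat) 1 (fun (ε : Nat) => fun (p : elimVec Nat (fun (u : Nat) => fun (δ : Vec Nat u) => Type0) Nat (fun (σ : Nat) => fun (s : Nat) => fun (ω : Vec Nat σ) => fun (j : Type0) => j) 2 (vcons Nat 1 1 (vcons Nat 0 1 (vnil Nat)))) => succ p) 0)))
  ~> refl Nat (succ ((fun (ξ : elimVec Nat (fun (a : Nat) => fun (o : Vec Nat a) => Type0) Nat (fun (m : Nat) => fun (b : Nat) => fun (z : Vec Nat m) => fun (i : Type0) => i) 2 (vcons Nat 1 1 (vcons Nat 0 1 (vnil Nat)))) => succ ξ) (elimNat (fun (t : Nat) => Nat) 1 (fun (η : Nat) => fun (ε : elimVec Nat (fun (p : Nat) => fun (u : Vec Nat p) => Type0) Nat (fun (δ : Nat) => fun (σ : Nat) => fun (s : Vec Nat δ) => fun (ω : Type0) => ω) 2 (vcons Nat 1 1 (vcons Nat 0 1 (vnil Nat)))) => succ ε) 0)))
  ~> refl Nat (succ (succ (elimNat (fun (ξ : Nat) => Nat) 1 (fun (a : Nat) => fun (o : elimVec Nat (fun (m : Nat) => fun (b : Vec Nat m) => Type0) Nat (fun (z : Nat) => fun (i : Nat) => fun (t : Vec Nat z) => fun (η : Type0) => η) 2 (vcons Nat 1 1 (vcons Nat 0 1 (vnil Nat)))) => succ o) 0)))
  ~> refl Nat 3
the term's type:
  Eq Nat 3 3


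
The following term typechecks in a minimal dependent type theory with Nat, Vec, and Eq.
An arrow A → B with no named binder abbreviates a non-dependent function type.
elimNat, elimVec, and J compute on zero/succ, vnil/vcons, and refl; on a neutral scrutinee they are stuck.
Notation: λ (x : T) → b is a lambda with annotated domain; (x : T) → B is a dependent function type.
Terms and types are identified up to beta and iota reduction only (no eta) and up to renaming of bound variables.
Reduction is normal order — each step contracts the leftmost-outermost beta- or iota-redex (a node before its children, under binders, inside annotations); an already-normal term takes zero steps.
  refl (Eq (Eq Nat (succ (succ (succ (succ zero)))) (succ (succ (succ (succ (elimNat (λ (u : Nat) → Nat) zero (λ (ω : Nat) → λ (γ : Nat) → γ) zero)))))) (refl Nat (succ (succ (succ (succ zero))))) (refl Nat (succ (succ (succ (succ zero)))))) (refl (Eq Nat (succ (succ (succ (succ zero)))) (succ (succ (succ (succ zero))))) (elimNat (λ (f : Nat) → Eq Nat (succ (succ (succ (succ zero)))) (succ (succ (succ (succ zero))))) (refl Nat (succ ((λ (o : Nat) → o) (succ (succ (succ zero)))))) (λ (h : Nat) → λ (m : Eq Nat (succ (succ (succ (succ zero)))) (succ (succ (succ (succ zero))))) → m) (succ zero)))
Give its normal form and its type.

reduced normal form:
  refl (Eq (Eq Nat (succ (succ (succ (succ zero)))) (succ (succ (succ (succ zero))))) (refl Nat (succ (succ (succ (succ zero))))) (refl Nat (succ (succ (succ (succ zero)))))) (refl (Eq Nat (succ (succ (succ (succ zero)))) (succ (succ (succ (succ zero))))) (refl Nat (succ (succ (succ (succ zero))))))
the term's type:
  Eq (Eq (Eq Nat (succ (succ (succ (succ zero)))) (succ (succ (succ (succ zero))))) (refl Nat (succ (succ (succ (succ zero))))) (refl Nat (succ (succ (succ (succ zero)))))) (refl (Eq Nat (succ (succ (succ (succ zero)))) (succ (succ (succ (succ zero))))) (refl Nat (succ (succ (succ (succ zero)))))) (refl (Eq Nat (succ (succ (succ (succ zero)))) (succ (succ (succ (succ zero))))) (refl Nat (succ (succ (succ (succ zero))))))


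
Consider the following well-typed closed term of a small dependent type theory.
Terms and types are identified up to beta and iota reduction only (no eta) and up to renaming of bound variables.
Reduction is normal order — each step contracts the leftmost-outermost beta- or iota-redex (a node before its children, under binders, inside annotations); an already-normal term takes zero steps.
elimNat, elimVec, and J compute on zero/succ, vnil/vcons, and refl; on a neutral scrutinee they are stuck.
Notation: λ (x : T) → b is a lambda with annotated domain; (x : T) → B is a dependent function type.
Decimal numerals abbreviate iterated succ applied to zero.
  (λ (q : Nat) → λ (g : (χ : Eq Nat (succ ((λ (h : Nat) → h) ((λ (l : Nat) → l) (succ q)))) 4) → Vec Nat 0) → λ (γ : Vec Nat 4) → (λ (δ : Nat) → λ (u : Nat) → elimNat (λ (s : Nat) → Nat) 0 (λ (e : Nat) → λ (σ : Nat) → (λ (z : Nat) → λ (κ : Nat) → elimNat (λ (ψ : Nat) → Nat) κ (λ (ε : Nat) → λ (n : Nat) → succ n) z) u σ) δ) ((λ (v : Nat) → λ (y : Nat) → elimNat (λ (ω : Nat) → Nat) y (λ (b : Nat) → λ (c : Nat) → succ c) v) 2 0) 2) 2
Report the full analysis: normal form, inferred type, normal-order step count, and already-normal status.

resulting normal form:
  λ (q : (g : Eq Nat 4 4) → Vec Nat 0) → λ (χ : Vec Nat 4) → 4
inferred type:
  (q : (g : Eq Nat 4 4) → Vec Nat 0) → (χ : Vec Nat 4) → Nat
reduction steps (normal order): 30
started in normal form: no
first contracted redex: a beta-redex


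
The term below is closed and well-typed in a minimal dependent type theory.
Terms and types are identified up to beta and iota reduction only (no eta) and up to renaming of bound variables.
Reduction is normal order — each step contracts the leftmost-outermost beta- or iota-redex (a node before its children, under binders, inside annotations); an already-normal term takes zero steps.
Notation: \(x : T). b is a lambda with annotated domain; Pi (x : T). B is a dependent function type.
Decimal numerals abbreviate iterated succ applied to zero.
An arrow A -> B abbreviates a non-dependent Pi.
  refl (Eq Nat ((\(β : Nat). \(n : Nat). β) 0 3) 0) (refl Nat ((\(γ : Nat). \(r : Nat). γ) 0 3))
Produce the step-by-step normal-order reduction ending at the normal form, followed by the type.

normal-order reduction sequence:
  refl (Eq Nat ((\(β : Nat). \(n : Nat). β) 0 3) 0) (refl Nat ((\(γ : Nat). \(r : Nat). γ) 0 3))
  ~> refl (Eq Nat ((\(β : Nat). 0) 3) 0) (refl Nat ((\(n : Nat). \(γ : Nat). n) 0 3))
  ~> refl (Eq Nat 0 0) (refl Nat ((\(β : Nat). \(n : Nat). β) 0 3))
  ~> refl (Eq Nat 0 0) (refl Nat ((\(β : Nat). 0) 3))
  ~> refl (Eq Nat 0 0) (refl Nat 0)
type:
  Eq (Eq Nat 0 0) (refl Nat 0) (refl Nat 0)


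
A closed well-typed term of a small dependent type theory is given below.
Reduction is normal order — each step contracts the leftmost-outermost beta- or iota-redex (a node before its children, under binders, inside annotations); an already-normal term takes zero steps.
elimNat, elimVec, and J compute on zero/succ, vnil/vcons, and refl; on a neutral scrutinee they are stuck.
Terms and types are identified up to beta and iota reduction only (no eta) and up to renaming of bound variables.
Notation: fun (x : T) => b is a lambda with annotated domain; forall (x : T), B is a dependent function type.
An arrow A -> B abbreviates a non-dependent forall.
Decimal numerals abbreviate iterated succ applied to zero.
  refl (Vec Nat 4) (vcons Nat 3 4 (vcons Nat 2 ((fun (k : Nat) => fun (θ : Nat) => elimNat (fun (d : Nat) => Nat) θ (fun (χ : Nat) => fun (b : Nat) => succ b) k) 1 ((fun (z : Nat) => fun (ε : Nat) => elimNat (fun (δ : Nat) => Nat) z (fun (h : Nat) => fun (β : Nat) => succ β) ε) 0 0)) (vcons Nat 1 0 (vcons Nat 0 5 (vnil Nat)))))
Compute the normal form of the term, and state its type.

resulting normal form:
  refl (Vec Nat 4) (vcons Nat 3 4 (vcons Nat 2 1 (vcons Nat 1 0 (vcons Nat 0 5 (vnil Nat)))))
type:
  Eq (Vec Nat 4) (vcons Nat 3 4 (vcons Nat 2 1 (vcons Nat 1 0 (vcons Nat 0 5 (vnil Nat))))) (vcons Nat 3 4 (vcons Nat 2 1 (vcons Nat 1 0 (vcons Nat 0 5 (vnil Nat)))))
observation: the first redex contracted is a beta-redex; the normal form is reached in 9 normal-order steps.


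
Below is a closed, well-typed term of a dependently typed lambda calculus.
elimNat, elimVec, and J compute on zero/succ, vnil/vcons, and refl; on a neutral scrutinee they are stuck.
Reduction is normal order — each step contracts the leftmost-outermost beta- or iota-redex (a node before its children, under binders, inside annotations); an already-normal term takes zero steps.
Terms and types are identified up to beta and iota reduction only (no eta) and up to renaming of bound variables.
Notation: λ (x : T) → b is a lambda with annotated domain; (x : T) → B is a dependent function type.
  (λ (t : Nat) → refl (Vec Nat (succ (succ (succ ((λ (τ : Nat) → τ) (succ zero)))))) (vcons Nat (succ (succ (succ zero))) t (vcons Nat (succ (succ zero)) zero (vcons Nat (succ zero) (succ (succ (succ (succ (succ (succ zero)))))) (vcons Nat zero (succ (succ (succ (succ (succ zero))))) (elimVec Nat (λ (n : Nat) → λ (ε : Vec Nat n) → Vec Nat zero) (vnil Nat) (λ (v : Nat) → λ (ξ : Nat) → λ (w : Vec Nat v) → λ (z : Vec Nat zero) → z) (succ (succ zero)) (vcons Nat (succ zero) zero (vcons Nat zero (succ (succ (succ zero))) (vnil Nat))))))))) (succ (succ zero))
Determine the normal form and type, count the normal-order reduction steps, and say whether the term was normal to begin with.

normal form:
  refl (Vec Nat (succ (succ (succ (succ zero))))) (vcons Nat (succ (succ (succ zero))) (succ (succ zero)) (vcons Nat (succ (succ zero)) zero (vcons Nat (succ zero) (succ (succ (succ (succ (succ (succ zero)))))) (vcons Nat zero (succ (succ (succ (succ (succ zero))))) (vnil Nat)))))
the term's type:
  Eq (Vec Nat (succ (succ (succ (succ zero))))) (vcons Nat (succ (succ (succ zero))) (succ (succ zero)) (vcons Nat (succ (succ zero)) zero (vcons Nat (succ zero) (succ (succ (succ (succ (succ (succ zero)))))) (vcons Nat zero (succ (succ (succ (succ (succ zero))))) (vnil Nat))))) (vcons Nat (succ (succ (succ zero))) (succ (succ zero)) (vcons Nat (succ (succ zero)) zero (vcons Nat (succ zero) (succ (succ (succ (succ (succ (succ zero)))))) (vcons Nat zero (succ (succ (succ (succ (succ zero))))) (vnil Nat)))))
steps to reach normal form (normal order): 13
started in normal form: no
first contracted redex: a beta-redex


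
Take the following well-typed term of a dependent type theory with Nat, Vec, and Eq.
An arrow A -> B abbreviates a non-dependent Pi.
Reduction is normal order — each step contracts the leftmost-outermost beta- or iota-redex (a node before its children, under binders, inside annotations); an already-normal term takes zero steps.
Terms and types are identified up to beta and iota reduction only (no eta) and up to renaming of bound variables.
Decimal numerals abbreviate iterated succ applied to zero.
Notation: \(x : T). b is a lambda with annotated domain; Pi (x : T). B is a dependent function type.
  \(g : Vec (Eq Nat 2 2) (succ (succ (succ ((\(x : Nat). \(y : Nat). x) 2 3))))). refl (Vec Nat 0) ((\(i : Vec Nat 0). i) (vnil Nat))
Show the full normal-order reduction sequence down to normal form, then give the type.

reduction (normal order):
  \(g : Vec (Eq Nat 2 2) (succ (succ (succ ((\(x : Nat). \(y : Nat). x) 2 3))))). refl (Vec Nat 0) ((\(i : Vec Nat 0). i) (vnil Nat))
  ~> \(g : Vec (Eq Nat 2 2) (succ (succ (succ ((\(x : Nat). 2) 3))))). refl (Vec Nat 0) ((\(y : Vec Nat 0). y) (vnil Nat))
  ~> \(g : Vec (Eq Nat 2 2) 5). refl (Vec Nat 0) ((\(x : Vec Nat 0). x) (vnil Nat))
  ~> \(g : Vec (Eq Nat 2 2) 5). refl (Vec Nat 0) (vnil Nat)
type:
  Vec (Eq Nat 2 2) 5 -> Eq (Vec Nat 0) (vnil Nat) (vnil Nat)


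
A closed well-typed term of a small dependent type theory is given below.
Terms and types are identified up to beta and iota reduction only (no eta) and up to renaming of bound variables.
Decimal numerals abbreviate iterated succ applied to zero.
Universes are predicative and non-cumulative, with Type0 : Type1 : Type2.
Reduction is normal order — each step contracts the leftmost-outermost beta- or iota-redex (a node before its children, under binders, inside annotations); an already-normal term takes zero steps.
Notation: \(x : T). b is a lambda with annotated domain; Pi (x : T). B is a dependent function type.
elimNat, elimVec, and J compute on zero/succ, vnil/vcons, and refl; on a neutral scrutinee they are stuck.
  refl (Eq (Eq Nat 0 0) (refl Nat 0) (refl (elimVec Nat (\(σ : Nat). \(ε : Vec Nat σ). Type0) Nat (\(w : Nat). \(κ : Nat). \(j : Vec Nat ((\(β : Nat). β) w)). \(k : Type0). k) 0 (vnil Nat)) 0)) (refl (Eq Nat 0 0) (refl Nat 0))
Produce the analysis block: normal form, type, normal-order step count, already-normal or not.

resulting normal form:
  refl (Eq (Eq Nat 0 0) (refl Nat 0) (refl Nat 0)) (refl (Eq Nat 0 0) (refl Nat 0))
type:
  Eq (Eq (Eq Nat 0 0) (refl Nat 0) (refl Nat 0)) (refl (Eq Nat 0 0) (refl Nat 0)) (refl (Eq Nat 0 0) (refl Nat 0))
reduction steps (normal order): 1
term was already normal: no
first contracted redex: an elimVec iota-redex


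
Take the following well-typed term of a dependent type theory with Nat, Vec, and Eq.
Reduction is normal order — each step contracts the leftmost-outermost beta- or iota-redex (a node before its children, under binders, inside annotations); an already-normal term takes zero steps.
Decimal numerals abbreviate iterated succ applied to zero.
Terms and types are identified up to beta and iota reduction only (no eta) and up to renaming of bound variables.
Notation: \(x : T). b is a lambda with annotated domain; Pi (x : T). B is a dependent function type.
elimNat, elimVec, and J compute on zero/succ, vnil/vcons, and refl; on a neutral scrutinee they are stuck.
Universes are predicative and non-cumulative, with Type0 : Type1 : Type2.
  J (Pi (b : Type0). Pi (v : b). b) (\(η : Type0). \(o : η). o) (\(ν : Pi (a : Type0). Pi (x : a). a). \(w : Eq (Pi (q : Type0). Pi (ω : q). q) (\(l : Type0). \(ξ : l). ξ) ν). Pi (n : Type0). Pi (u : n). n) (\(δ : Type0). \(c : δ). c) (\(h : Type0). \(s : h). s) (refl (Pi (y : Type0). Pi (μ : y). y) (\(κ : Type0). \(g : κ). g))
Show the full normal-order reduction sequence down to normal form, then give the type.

normal-order reduction sequence:
  J (Pi (b : Type0). Pi (v : b). b) (\(η : Type0). \(o : η). o) (\(ν : Pi (a : Type0). Pi (x : a). a). \(w : Eq (Pi (q : Type0). Pi (ω : q). q) (\(l : Type0). \(ξ : l). ξ) ν). Pi (n : Type0). Pi (u : n). n) (\(δ : Type0). \(c : δ). c) (\(h : Type0). \(s : h). s) (refl (Pi (y : Type0). Pi (μ : y). y) (\(κ : Type0). \(g : κ). g))
  ~> \(b : Type0). \(v : b). v
the term's type:
  Pi (b : Type0). Pi (v : b). b


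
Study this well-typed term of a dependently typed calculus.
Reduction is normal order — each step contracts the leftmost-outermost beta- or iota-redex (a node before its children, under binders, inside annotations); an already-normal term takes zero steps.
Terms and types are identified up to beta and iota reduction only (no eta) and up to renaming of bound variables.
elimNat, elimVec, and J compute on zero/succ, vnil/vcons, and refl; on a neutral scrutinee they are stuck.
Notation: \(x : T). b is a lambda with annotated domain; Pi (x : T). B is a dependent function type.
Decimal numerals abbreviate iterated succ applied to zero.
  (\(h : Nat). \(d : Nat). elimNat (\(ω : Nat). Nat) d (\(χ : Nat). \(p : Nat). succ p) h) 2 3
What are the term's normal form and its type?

resulting normal form:
  5
the term's type:
  Nat
observation: the first redex contracted is a beta-redex; the normal form is reached in 9 normal-order steps.


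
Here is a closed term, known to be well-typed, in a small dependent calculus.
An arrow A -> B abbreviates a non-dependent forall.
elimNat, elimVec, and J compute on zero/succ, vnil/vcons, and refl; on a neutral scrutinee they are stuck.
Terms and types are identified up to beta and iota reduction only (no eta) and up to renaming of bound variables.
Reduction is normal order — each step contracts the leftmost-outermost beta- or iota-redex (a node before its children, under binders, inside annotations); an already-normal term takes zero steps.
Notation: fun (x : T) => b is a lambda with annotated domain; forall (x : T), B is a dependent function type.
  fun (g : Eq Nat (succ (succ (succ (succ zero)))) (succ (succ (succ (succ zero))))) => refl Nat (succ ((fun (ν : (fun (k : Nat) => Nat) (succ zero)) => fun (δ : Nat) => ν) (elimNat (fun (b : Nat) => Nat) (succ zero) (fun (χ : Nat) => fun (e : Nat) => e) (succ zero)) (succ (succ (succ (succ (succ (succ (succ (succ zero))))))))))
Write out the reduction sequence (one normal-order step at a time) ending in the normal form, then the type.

reduction (normal order):
  fun (g : Eq Nat (succ (succ (succ (succ zero)))) (succ (succ (succ (succ zero))))) => refl Nat (succ ((fun (ν : (fun (k : Nat) => Nat) (succ zero)) => fun (δ : Nat) => ν) (elimNat (fun (b : Nat) => Nat) (succ zero) (fun (χ : Nat) => fun (e : Nat) => e) (succ zero)) (succ (succ (succ (succ (succ (succ (succ (succ zero))))))))))
  ~> fun (g : Eq Nat (succ (succ (succ (succ zero)))) (succ (succ (succ (succ zero))))) => refl Nat (succ ((fun (ν : Nat) => elimNat (fun (k : Nat) => Nat) (succ zero) (fun (δ : Nat) => fun (b : Nat) => b) (succ zero)) (succ (succ (succ (succ (succ (succ (succ (succ zero))))))))))
  ~> fun (g : Eq Nat (succ (succ (succ (succ zero)))) (succ (succ (succ (succ zero))))) => refl Nat (succ (elimNat (fun (ν : Nat) => Nat) (succ zero) (fun (k : Nat) => fun (δ : Nat) => δ) (succ zero)))
  ~> fun (g : Eq Nat (succ (succ (succ (succ zero)))) (succ (succ (succ (succ zero))))) => refl Nat (succ ((fun (ν : Nat) => fun (k : Nat) => k) zero (elimNat (fun (δ : Nat) => Nat) (succ zero) (fun (b : Nat) => fun (χ : Nat) => χ) zero)))
  ~> fun (g : Eq Nat (succ (succ (succ (succ zero)))) (succ (succ (succ (succ zero))))) => refl Nat (succ ((fun (ν : Nat) => ν) (elimNat (fun (k : Nat) => Nat) (succ zero) (fun (δ : Nat) => fun (b : Nat) => b) zero)))
  ~> fun (g : Eq Nat (succ (succ (succ (succ zero)))) (succ (succ (succ (succ zero))))) => refl Nat (succ (elimNat (fun (ν : Nat) => Nat) (succ zero) (fun (k : Nat) => fun (δ : Nat) => δ) zero))
  ~> fun (g : Eq Nat (succ (succ (succ (succ zero)))) (succ (succ (succ (succ zero))))) => refl Nat (succ (succ zero))
type:
  Eq Nat (succ (succ (succ (succ zero)))) (succ (succ (succ (succ zero)))) -> Eq Nat (succ (succ zero)) (succ (succ zero))


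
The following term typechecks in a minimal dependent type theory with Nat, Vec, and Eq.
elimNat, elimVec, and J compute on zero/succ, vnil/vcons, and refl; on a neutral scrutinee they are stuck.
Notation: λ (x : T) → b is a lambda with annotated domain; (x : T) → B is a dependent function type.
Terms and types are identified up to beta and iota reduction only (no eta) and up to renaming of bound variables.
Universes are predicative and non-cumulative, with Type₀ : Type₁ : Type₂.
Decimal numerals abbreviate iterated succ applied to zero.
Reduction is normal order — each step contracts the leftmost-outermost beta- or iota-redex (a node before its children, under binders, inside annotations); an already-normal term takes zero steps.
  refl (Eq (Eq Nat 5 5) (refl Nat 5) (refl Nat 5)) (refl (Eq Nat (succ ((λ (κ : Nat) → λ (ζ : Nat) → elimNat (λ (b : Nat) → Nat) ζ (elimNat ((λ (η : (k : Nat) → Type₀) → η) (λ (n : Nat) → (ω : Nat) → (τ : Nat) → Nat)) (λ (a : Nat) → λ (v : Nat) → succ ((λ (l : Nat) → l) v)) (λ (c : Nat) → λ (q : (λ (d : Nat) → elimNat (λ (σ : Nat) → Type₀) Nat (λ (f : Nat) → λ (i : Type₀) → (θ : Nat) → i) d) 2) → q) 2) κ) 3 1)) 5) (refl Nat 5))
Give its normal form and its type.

resulting normal form:
  refl (Eq (Eq Nat 5 5) (refl Nat 5) (refl Nat 5)) (refl (Eq Nat 5 5) (refl Nat 5))
the term's type:
  Eq (Eq (Eq Nat 5 5) (refl Nat 5) (refl Nat 5)) (refl (Eq Nat 5 5) (refl Nat 5)) (refl (Eq Nat 5 5) (refl Nat 5))
observation: the term reaches its normal form after 36 normal-order steps.


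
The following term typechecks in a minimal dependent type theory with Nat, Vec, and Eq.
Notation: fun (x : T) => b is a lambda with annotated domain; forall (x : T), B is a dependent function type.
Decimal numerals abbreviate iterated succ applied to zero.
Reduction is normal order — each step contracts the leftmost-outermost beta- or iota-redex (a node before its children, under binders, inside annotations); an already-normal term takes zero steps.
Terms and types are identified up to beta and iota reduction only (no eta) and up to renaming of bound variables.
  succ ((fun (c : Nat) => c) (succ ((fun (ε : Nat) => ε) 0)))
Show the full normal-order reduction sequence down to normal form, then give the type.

normal-order reduction:
  succ ((fun (c : Nat) => c) (succ ((fun (ε : Nat) => ε) 0)))
  ~> succ (succ ((fun (c : Nat) => c) 0))
  ~> 2
type:
  Nat


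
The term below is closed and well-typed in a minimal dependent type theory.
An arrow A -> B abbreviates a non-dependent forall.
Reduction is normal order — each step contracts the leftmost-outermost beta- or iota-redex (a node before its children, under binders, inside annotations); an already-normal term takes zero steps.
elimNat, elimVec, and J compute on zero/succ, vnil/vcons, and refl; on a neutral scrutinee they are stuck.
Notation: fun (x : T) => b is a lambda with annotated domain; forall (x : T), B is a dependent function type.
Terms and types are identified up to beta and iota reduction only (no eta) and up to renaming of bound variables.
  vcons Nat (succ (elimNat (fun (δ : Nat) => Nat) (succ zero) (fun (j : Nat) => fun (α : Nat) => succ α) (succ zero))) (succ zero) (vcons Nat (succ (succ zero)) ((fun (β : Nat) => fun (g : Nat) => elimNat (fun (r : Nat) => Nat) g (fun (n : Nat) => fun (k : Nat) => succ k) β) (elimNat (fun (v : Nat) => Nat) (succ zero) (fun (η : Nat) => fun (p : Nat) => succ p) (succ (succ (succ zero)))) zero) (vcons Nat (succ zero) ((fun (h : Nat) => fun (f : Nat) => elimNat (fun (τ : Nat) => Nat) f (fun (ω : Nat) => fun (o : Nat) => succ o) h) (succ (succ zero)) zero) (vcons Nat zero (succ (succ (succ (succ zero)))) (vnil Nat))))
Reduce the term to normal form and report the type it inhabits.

normal form:
  vcons Nat (succ (succ (succ zero))) (succ zero) (vcons Nat (succ (succ zero)) (succ (succ (succ (succ zero)))) (vcons Nat (succ zero) (succ (succ zero)) (vcons Nat zero (succ (succ (succ (succ zero)))) (vnil Nat))))
type:
  Vec Nat (succ (succ (succ (succ zero))))
observation: 38 normal-order steps separate the term from its normal form.


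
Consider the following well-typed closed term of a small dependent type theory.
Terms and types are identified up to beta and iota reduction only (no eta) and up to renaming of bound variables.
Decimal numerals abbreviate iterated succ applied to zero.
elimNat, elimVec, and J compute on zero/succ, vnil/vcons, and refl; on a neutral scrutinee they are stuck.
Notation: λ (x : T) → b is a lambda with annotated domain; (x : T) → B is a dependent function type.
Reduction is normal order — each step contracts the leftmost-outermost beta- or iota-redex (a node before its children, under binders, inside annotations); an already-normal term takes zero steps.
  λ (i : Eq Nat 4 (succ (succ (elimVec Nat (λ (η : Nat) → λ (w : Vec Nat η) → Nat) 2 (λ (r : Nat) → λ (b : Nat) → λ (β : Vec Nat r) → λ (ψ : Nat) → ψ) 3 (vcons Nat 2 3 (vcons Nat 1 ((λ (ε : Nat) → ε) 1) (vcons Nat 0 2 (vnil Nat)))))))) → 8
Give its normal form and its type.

reduced normal form:
  λ (i : Eq Nat 4 4) → 8
the term's type:
  (i : Eq Nat 4 4) → Nat
observation: the leftmost-outermost redex is an elimVec iota-redex, and normalization takes 16 steps.


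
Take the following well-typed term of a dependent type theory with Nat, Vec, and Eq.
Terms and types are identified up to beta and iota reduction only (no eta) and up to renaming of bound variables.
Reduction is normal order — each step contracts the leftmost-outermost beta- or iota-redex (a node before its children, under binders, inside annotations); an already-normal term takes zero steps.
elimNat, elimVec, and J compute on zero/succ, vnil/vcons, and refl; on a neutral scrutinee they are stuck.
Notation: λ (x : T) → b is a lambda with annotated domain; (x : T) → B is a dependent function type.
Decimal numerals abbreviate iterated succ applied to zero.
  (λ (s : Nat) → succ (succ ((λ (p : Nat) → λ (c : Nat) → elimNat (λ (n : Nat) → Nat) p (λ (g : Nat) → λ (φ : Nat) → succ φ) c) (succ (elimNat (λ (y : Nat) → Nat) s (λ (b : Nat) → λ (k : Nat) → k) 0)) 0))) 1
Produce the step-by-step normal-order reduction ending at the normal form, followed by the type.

normal-order reduction sequence:
  (λ (s : Nat) → succ (succ ((λ (p : Nat) → λ (c : Nat) → elimNat (λ (n : Nat) → Nat) p (λ (g : Nat) → λ (φ : Nat) → succ φ) c) (succ (elimNat (λ (y : Nat) → Nat) s (λ (b : Nat) → λ (k : Nat) → k) 0)) 0))) 1
  ~> succ (succ ((λ (s : Nat) → λ (p : Nat) → elimNat (λ (c : Nat) → Nat) s (λ (n : Nat) → λ (g : Nat) → succ g) p) (succ (elimNat (λ (φ : Nat) → Nat) 1 (λ (y : Nat) → λ (b : Nat) → b) 0)) 0))
  ~> succ (succ ((λ (s : Nat) → elimNat (λ (p : Nat) → Nat) (succ (elimNat (λ (c : Nat) → Nat) 1 (λ (n : Nat) → λ (g : Nat) → g) 0)) (λ (φ : Nat) → λ (y : Nat) → succ y) s) 0))
  ~> succ (succ (elimNat (λ (s : Nat) → Nat) (succ (elimNat (λ (p : Nat) → Nat) 1 (λ (c : Nat) → λ (n : Nat) → n) 0)) (λ (g : Nat) → λ (φ : Nat) → succ φ) 0))
  ~> succ (succ (succ (elimNat (λ (s : Nat) → Nat) 1 (λ (p : Nat) → λ (c : Nat) → c) 0)))
  ~> 4
the term's type:
  Nat


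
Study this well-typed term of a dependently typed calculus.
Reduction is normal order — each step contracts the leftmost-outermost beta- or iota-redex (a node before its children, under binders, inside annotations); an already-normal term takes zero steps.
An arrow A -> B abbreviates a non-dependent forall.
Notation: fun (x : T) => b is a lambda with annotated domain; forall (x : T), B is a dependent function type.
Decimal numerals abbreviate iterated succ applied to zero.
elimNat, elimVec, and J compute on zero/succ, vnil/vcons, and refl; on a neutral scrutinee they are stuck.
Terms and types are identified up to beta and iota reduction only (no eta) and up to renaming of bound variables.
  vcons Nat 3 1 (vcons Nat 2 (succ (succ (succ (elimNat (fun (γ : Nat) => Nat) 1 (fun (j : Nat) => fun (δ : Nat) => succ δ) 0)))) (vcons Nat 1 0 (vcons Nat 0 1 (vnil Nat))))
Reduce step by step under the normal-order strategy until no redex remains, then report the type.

normal-order reduction:
  vcons Nat 3 1 (vcons Nat 2 (succ (succ (succ (elimNat (fun (γ : Nat) => Nat) 1 (fun (j : Nat) => fun (δ : Nat) => succ δ) 0)))) (vcons Nat 1 0 (vcons Nat 0 1 (vnil Nat))))
  ~> vcons Nat 3 1 (vcons Nat 2 4 (vcons Nat 1 0 (vcons Nat 0 1 (vnil Nat))))
inferred type:
  Vec Nat 4


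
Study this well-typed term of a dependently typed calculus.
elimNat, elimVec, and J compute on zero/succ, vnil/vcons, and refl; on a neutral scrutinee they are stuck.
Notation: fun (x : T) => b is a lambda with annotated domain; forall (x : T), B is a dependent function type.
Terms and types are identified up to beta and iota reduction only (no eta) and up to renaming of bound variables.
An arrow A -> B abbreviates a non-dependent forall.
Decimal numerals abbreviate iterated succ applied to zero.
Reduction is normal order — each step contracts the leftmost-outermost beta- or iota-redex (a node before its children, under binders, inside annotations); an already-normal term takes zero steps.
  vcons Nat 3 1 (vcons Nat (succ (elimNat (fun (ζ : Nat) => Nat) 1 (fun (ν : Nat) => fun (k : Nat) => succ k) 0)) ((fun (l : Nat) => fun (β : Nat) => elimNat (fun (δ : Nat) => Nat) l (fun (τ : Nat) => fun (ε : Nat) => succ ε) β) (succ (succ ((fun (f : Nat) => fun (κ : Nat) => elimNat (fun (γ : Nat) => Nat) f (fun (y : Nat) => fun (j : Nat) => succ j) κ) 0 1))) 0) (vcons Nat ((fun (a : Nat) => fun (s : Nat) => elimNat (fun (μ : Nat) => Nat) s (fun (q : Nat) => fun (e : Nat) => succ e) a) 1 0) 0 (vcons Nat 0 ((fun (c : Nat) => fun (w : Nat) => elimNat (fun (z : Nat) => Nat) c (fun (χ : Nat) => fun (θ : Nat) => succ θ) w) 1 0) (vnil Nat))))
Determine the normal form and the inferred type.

reduced normal form:
  vcons Nat 3 1 (vcons Nat 2 3 (vcons Nat 1 0 (vcons Nat 0 1 (vnil Nat))))
inferred type:
  Vec Nat 4


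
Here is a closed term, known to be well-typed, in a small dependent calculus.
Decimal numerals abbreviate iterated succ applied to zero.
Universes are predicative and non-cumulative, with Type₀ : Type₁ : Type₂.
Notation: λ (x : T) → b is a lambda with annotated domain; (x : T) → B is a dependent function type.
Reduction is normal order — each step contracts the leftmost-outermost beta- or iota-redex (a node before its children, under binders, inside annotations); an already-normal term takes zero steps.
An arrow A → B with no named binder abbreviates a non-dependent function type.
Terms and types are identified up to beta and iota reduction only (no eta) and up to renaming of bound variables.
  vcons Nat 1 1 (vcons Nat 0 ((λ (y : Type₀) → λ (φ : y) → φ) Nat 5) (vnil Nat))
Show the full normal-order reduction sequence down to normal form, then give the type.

reduction (normal order):
  vcons Nat 1 1 (vcons Nat 0 ((λ (y : Type₀) → λ (φ : y) → φ) Nat 5) (vnil Nat))
  ~> vcons Nat 1 1 (vcons Nat 0 ((λ (y : Nat) → y) 5) (vnil Nat))
  ~> vcons Nat 1 1 (vcons Nat 0 5 (vnil Nat))
inferred type:
  Vec Nat 2


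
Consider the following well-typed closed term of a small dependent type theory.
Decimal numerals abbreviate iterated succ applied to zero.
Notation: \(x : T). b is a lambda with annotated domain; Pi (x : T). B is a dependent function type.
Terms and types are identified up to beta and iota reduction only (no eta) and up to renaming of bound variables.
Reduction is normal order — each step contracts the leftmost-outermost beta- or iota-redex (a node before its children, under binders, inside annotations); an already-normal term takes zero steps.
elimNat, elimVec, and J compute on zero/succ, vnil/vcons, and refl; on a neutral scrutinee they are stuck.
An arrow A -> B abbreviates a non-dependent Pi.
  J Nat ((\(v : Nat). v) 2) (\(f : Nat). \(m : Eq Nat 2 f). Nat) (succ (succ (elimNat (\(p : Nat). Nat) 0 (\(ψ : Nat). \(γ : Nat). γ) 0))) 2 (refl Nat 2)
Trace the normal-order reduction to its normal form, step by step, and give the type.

reduction (normal order):
  J Nat ((\(v : Nat). v) 2) (\(f : Nat). \(m : Eq Nat 2 f). Nat) (succ (succ (elimNat (\(p : Nat). Nat) 0 (\(ψ : Nat). \(γ : Nat). γ) 0))) 2 (refl Nat 2)
  ~> succ (succ (elimNat (\(v : Nat). Nat) 0 (\(f : Nat). \(m : Nat). m) 0))
  ~> 2
type:
  Nat


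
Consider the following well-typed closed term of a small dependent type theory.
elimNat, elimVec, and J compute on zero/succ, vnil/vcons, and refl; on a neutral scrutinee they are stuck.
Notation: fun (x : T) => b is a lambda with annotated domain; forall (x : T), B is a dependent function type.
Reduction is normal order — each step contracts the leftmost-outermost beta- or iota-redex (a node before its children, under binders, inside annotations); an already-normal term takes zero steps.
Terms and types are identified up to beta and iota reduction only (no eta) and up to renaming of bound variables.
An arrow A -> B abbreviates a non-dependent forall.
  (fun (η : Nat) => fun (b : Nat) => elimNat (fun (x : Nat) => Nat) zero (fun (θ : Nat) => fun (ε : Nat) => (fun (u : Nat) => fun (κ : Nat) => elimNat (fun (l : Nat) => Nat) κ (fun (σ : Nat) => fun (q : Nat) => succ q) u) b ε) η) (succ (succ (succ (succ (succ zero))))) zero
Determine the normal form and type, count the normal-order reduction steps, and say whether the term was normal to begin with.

reduced normal form:
  zero
the term's type:
  Nat
steps to reach normal form (normal order): 33
already normal: no
first redex: a beta-redex
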